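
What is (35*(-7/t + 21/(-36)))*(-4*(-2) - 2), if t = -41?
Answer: -7105/82 ≈ -86.646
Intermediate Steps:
(35*(-7/t + 21/(-36)))*(-4*(-2) - 2) = (35*(-7/(-41) + 21/(-36)))*(-4*(-2) - 2) = (35*(-7*(-1/41) + 21*(-1/36)))*(8 - 2) = (35*(7/41 - 7/12))*6 = (35*(-203/492))*6 = -7105/492*6 = -7105/82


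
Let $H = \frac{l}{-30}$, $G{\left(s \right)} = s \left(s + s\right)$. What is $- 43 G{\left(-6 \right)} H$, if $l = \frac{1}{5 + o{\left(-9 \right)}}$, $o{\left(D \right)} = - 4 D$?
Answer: $\frac{516}{205} \approx 2.5171$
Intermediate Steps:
$G{\left(s \right)} = 2 s^{2}$ ($G{\left(s \right)} = s 2 s = 2 s^{2}$)
$l = \frac{1}{41}$ ($l = \frac{1}{5 - -36} = \frac{1}{5 + 36} = \frac{1}{41} \approx 0.02439$)
$H = - \frac{1}{1230}$ ($H = \frac{1}{41 \left(-30\right)} = \frac{1}{41} \left(- \frac{1}{30}\right) = - \frac{1}{1230} \approx -0.00081301$)
$- 43 G{\left(-6 \right)} H = - 43 \cdot 2 \left(-6\right)^{2} \left(- \frac{1}{1230}\right) = - 43 \cdot 2 \cdot 36 \left(- \frac{1}{1230}\right) = \left(-43\right) 72 \left(- \frac{1}{1230}\right) = \left(-3096\right) \left(- \frac{1}{1230}\right) = \frac{516}{205}$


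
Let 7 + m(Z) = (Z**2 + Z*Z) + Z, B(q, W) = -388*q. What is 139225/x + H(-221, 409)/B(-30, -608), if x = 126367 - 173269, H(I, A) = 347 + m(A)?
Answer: 783676529/30329960 ≈ 25.838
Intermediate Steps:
m(Z) = -7 + Z + 2*Z**2 (m(Z) = -7 + ((Z**2 + Z*Z) + Z) = -7 + ((Z**2 + Z**2) + Z) = -7 + (2*Z**2 + Z) = -7 + (Z + 2*Z**2) = -7 + Z + 2*Z**2)
H(I, A) = 340 + A + 2*A**2 (H(I, A) = 347 + (-7 + A + 2*A**2) = 340 + A + 2*A**2)
x = -46902
139225/x + H(-221, 409)/B(-30, -608) = 139225/(-46902) + (340 + 409 + 2*409**2)/((-388*(-30))) = 139225*(-1/46902) + (340 + 409 + 2*167281)/11640 = -139225/46902 + (340 + 409 + 334562)*(1/11640) = -139225/46902 + 335311*(1/11640) = -139225/46902 + 335311/11640 = 783676529/30329960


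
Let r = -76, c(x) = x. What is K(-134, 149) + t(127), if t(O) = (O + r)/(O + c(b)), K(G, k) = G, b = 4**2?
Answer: -19111/143 ≈ -133.64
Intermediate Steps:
b = 16
t(O) = (-76 + O)/(16 + O) (t(O) = (O - 76)/(O + 16) = (-76 + O)/(16 + O))
K(-134, 149) + t(127) = -134 + (-76 + 127)/(16 + 127) = -134 + 51/143 = -19111/143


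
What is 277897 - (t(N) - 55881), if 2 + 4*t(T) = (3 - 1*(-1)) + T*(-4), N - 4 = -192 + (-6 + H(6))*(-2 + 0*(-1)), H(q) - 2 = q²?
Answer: 667051/2 ≈ 3.3353e+5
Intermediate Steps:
H(q) = 2 + q²
N = -252 (N = 4 + (-192 + (-6 + (2 + 6²))*(-2 + 0*(-1))) = 4 + (-192 + (-6 + (2 + 36))*(-2 + 0)) = 4 + (-192 + (-6 + 38)*(-2)) = 4 + (-192 + 32*(-2)) = 4 + (-192 - 64) = 4 - 256 = -252)
t(T) = ½ - T (t(T) = -½ + ((3 - 1*(-1)) + T*(-4))/4 = -½ + ((3 + 1) - 4*T)/4 = -½ + (4 - 4*T)/4 = -½ + (1 - T) = ½ - T)
277897 - (t(N) - 55881) = 277897 - ((½ - 1*(-252)) - 55881) = 277897 - ((½ + 252) - 55881) = 277897 - (505/2 - 55881) = 277897 - 1*(-111257/2) = 277897 + 111257/2 = 667051/2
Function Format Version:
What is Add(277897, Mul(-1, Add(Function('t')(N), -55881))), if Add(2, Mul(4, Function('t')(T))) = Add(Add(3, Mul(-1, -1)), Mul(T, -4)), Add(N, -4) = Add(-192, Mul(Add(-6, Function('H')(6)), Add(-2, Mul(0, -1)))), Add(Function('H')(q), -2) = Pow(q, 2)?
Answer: Rational(667051, 2) ≈ 3.3353e+5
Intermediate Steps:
Function('H')(q) = Add(2, Pow(q, 2))
N = -252 (N = Add(4, Add(-192, Mul(Add(-6, Add(2, Pow(6, 2))), Add(-2, Mul(0, -1))))) = Add(4, Add(-192, Mul(Add(-6, Add(2, 36)), Add(-2, 0)))) = Add(4, Add(-192, Mul(Add(-6, 38), -2))) = Add(4, Add(-192, Mul(32, -2))) = Add(4, Add(-192, -64)) = Add(4, -256) = -252)
Function('t')(T) = Add(Rational(1, 2), Mul(-1, T)) (Function('t')(T) = Add(Rational(-1, 2), Mul(Rational(1, 4), Add(Add(3, Mul(-1, -1)), Mul(T, -4)))) = Add(Rational(-1, 2), Mul(Rational(1, 4), Add(Add(3, 1), Mul(-4, T)))) = Add(Rational(-1, 2), Mul(Rational(1, 4), Add(4, Mul(-4, T)))) = Add(Rational(-1, 2), Add(1, Mul(-1, T))) = Add(Rational(1, 2), Mul(-1, T)))
Add(277897, Mul(-1, Add(Function('t')(N), -55881))) = Add(277897, Mul(-1, Add(Add(Rational(1, 2), Mul(-1, -252)), -55881))) = Add(277897, Mul(-1, Add(Add(Rational(1, 2), 252), -55881))) = Add(277897, Mul(-1, Add(Rational(505, 2), -55881))) = Add(277897, Mul(-1, Rational(-111257, 2))) = Add(277897, Rational(111257, 2)) = Rational(667051, 2)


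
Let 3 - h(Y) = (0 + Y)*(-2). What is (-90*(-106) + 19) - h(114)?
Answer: 9328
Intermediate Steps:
h(Y) = 3 + 2*Y (h(Y) = 3 - (0 + Y)*(-2) = 3 - Y*(-2) = 3 - (-2)*Y = 3 + 2*Y)
(-90*(-106) + 19) - h(114) = (-90*(-106) + 19) - (3 + 2*114) = (9540 + 19) - (3 + 228) = 9559 - 1*231 = 9559 - 231 = 9328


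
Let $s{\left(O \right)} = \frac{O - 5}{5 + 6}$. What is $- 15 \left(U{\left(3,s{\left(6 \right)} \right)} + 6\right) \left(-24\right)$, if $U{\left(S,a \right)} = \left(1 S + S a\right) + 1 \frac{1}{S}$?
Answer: $\frac{38040}{11} \approx 3458.2$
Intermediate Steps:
$s{\left(O \right)} = - \frac{5}{11} + \frac{O}{11}$ ($s{\left(O \right)} = \frac{-5 + O}{11} = \left(-5 + O\right) \frac{1}{11} = - \frac{5}{11} + \frac{O}{11}$)
$U{\left(S,a \right)} = S + \frac{1}{S} + S a$ ($U{\left(S,a \right)} = \left(S + S a\right) + \frac{1}{S} = S + \frac{1}{S} + S a$)
$- 15 \left(U{\left(3,s{\left(6 \right)} \right)} + 6\right) \left(-24\right) = - 15 \left(\left(3 + \frac{1}{3} + 3 \left(- \frac{5}{11} + \frac{1}{11} \cdot 6\right)\right) + 6\right) \left(-24\right) = - 15 \left(\left(3 + \frac{1}{3} + 3 \left(- \frac{5}{11} + \frac{6}{11}\right)\right) + 6\right) \left(-24\right) = - 15 \left(\left(3 + \frac{1}{3} + 3 \cdot \frac{1}{11}\right) + 6\right) \left(-24\right) = - 15 \left(\left(3 + \frac{1}{3} + \frac{3}{11}\right) + 6\right) \left(-24\right) = - 15 \left(\frac{119}{33} + 6\right) \left(-24\right) = - 15 \cdot \frac{317}{33} \left(-24\right) = \left(-15\right) \left(- \frac{2536}{11}\right) = \frac{38040}{11}$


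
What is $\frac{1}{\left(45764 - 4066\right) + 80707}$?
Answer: $\frac{1}{122405} \approx 8.1696 \cdot 10^{-6}$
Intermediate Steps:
$\frac{1}{\left(45764 - 4066\right) + 80707} = \frac{1}{41698 + 80707} = \frac{1}{122405}$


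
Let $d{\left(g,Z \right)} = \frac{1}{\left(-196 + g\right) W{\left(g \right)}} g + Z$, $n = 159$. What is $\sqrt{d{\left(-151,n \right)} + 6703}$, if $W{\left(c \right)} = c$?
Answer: $\frac{\sqrt{826246211}}{347} \approx 82.837$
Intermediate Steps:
$d{\left(g,Z \right)} = Z + \frac{1}{-196 + g}$ ($d{\left(g,Z \right)} = \frac{1}{\left(-196 + g\right) g} g + Z = \frac{1}{g \left(-196 + g\right)} g + Z = \frac{1}{-196 + g} + Z = Z + \frac{1}{-196 + g}$)
$\sqrt{d{\left(-151,n \right)} + 6703} = \sqrt{\frac{1 - 31164 + 159 \left(-151\right)}{-196 - 151} + 6703} = \sqrt{\frac{1 - 31164 - 24009}{-347} + 6703} = \sqrt{\left(- \frac{1}{347}\right) \left(-55172\right) + 6703} = \sqrt{\frac{55172}{347} + 6703} = \sqrt{\frac{2381113}{347}} = \frac{\sqrt{826246211}}{347}$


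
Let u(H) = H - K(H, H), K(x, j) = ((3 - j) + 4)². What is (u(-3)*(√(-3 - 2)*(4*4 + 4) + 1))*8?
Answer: -824 - 16480*I*√5 ≈ -824.0 - 36850.0*I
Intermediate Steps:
K(x, j) = (7 - j)²
u(H) = H - (-7 + H)²
(u(-3)*(√(-3 - 2)*(4*4 + 4) + 1))*8 = ((-3 - (-7 - 3)²)*(√(-3 - 2)*(4*4 + 4) + 1))*8 = ((-3 - 1*(-10)²)*(√(-5)*(16 + 4) + 1))*8 = ((-3 - 1*100)*((I*√5)*20 + 1))*8 = ((-3 - 100)*(20*I*√5 + 1))*8 = -103*(1 + 20*I*√5)*8 = (-103 - 2060*I*√5)*8 = -824 - 16480*I*√5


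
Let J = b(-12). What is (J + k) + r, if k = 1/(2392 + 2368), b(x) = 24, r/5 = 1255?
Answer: 29983241/4760 ≈ 6299.0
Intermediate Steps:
r = 6275 (r = 5*1255 = 6275)
J = 24
k = 1/4760 ≈ 0.00021008
(J + k) + r = (24 + 1/4760) + 6275 = 114241/4760 + 6275 = 29983241/4760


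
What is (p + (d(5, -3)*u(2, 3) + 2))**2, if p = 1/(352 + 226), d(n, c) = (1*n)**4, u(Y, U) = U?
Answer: 1177023198649/334084 ≈ 3.5231e+6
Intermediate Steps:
d(n, c) = n**4
p = 1/578 ≈ 0.0017301
(p + (d(5, -3)*u(2, 3) + 2))**2 = (1/578 + (5**4*3 + 2))**2 = (1/578 + (625*3 + 2))**2 = (1/578 + (1875 + 2))**2 = (1/578 + 1877)**2 = (1084907/578)**2 = 1177023198649/334084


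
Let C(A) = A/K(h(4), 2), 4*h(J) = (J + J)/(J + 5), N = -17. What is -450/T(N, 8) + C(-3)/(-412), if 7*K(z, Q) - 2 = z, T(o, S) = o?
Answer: 3711213/140080 ≈ 26.494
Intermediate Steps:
h(J) = J/(2*(5 + J)) (h(J) = ((J + J)/(J + 5))/4 = ((2*J)/(5 + J))/4 = (2*J/(5 + J))/4 = J/(2*(5 + J)))
K(z, Q) = 2/7 + z/7
C(A) = 63*A/20 (C(A) = A/(2/7 + ((½)*4/(5 + 4))/7) = A/(2/7 + ((½)*4/9)/7) = A/(2/7 + ((½)*4*(⅑))/7) = A/(2/7 + (⅐)*(2/9)) = A/(2/7 + 2/63) = A/(20/63) = A*(63/20) = 63*A/20)
-450/T(N, 8) + C(-3)/(-412) = -450/(-17) + ((63/20)*(-3))/(-412) = -450*(-1/17) - 189/20*(-1/412) = 450/17 + 189/8240 = 3711213/140080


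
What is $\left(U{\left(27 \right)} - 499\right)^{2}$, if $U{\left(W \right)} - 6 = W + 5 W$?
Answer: $109561$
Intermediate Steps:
$U{\left(W \right)} = 6 + 6 W$ ($U{\left(W \right)} = 6 + \left(W + 5 W\right) = 6 + 6 W$)
$\left(U{\left(27 \right)} - 499\right)^{2} = \left(\left(6 + 6 \cdot 27\right) - 499\right)^{2} = \left(\left(6 + 162\right) - 499\right)^{2} = \left(168 - 499\right)^{2} = \left(-331\right)^{2} = 109561$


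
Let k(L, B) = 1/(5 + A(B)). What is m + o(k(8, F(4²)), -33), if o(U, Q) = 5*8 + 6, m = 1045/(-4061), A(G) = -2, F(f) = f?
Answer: 185761/4061 ≈ 45.743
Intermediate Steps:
k(L, B) = ⅓ (k(L, B) = 1/(5 - 2) = 1/3 = ⅓)
m = -1045/4061 (m = 1045*(-1/4061) = -1045/4061 ≈ -0.25733)
o(U, Q) = 46 (o(U, Q) = 40 + 6 = 46)
m + o(k(8, F(4²)), -33) = -1045/4061 + 46 = 185761/4061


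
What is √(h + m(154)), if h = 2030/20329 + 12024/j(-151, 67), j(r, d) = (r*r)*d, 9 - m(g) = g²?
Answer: I*√1192378570104251285/7092017 ≈ 153.97*I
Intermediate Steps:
m(g) = 9 - g²
j(r, d) = d*r² (j(r, d) = r²*d = d*r²)
h = 115365514/1070894567 (h = 2030/20329 + 12024/((67*(-151)²)) = 2030*(1/20329) + 12024/((67*22801)) = 70/701 + 12024/1527667 = 115365514/1070894567 ≈ 0.10773)
√(h + m(154)) = √(115365514/1070894567 + (9 - 1*154²)) = √(115365514/1070894567 + (9 - 1*23716)) = √(115365514/1070894567 + (9 - 23716)) = √(115365514/1070894567 - 23707) = √(-25387582134355/1070894567) = I*√1192378570104251285/7092017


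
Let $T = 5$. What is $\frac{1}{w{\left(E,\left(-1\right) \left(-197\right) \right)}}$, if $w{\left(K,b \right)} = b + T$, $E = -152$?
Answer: $\frac{1}{202} \approx 0.0049505$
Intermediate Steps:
$w{\left(K,b \right)} = 5 + b$ ($w{\left(K,b \right)} = b + 5 = 5 + b$)
$\frac{1}{w{\left(E,\left(-1\right) \left(-197\right) \right)}} = \frac{1}{5 - -197} = \frac{1}{5 + 197} = \frac{1}{202}$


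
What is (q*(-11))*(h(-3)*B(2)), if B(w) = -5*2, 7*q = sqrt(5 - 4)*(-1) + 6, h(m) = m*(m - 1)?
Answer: 6600/7 ≈ 942.86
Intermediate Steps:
h(m) = m*(-1 + m)
q = 5/7 (q = (sqrt(5 - 4)*(-1) + 6)/7 = (sqrt(1)*(-1) + 6)/7 = (1*(-1) + 6)/7 = (-1 + 6)/7 = (1/7)*5 = 5/7 ≈ 0.71429)
B(w) = -10
(q*(-11))*(h(-3)*B(2)) = ((5/7)*(-11))*(-3*(-1 - 3)*(-10)) = -55*(-3*(-4))*(-10)/7 = -660*(-10)/7 = -55/7*(-120) = 6600/7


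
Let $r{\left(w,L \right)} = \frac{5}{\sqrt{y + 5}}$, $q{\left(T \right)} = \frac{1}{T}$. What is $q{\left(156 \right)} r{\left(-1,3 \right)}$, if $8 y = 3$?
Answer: $\frac{5 \sqrt{86}}{3354} \approx 0.013825$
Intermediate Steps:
$y = \frac{3}{8}$ ($y = \frac{1}{8} \cdot 3 = \frac{3}{8} \approx 0.375$)
$r{\left(w,L \right)} = \frac{10 \sqrt{86}}{43}$ ($r{\left(w,L \right)} = \frac{5}{\sqrt{\frac{3}{8} + 5}} = \frac{5}{\sqrt{\frac{43}{8}}} = \frac{5}{\frac{1}{4} \sqrt{86}} = 5 \frac{2 \sqrt{86}}{43} = \frac{10 \sqrt{86}}{43}$)
$q{\left(156 \right)} r{\left(-1,3 \right)} = \frac{\frac{10}{43} \sqrt{86}}{156} = \frac{5 \sqrt{86}}{3354}$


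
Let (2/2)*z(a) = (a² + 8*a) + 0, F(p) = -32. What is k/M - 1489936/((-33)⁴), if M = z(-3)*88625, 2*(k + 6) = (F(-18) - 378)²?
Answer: -693451071508/525511243125 ≈ -1.3196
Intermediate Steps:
z(a) = a² + 8*a (z(a) = (a² + 8*a) + 0 = a² + 8*a)
k = 84044 (k = -6 + (-32 - 378)²/2 = -6 + (½)*(-410)² = -6 + (½)*168100 = -6 + 84050 = 84044)
M = -1329375 (M = -3*(8 - 3)*88625 = -3*5*88625 = -15*88625 = -1329375)
k/M - 1489936/((-33)⁴) = 84044/(-1329375) - 1489936/((-33)⁴) = 84044*(-1/1329375) - 1489936/1185921 = -84044/1329375 - 1489936*1/1185921 = -84044/1329375 - 1489936/1185921 = -693451071508/525511243125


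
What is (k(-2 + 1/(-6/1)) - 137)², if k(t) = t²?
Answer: 22686169/1296 ≈ 17505.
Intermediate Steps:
(k(-2 + 1/(-6/1)) - 137)² = ((-2 + 1/(-6/1))² - 137)² = ((-2 + 1/(-6*1))² - 137)² = ((-2 + 1/(-6))² - 137)² = ((-2 - ⅙)² - 137)² = ((-13/6)² - 137)² = (169/36 - 137)² = (-4763/36)² = 22686169/1296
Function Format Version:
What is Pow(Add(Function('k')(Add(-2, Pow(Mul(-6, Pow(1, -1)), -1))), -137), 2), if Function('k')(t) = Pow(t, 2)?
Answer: Rational(22686169, 1296) ≈ 17505.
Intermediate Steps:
Pow(Add(Function('k')(Add(-2, Pow(Mul(-6, Pow(1, -1)), -1))), -137), 2) = Pow(Add(Pow(Add(-2, Pow(Mul(-6, Pow(1, -1)), -1)), 2), -137), 2) = Pow(Add(Pow(Add(-2, Pow(Mul(-6, 1), -1)), 2), -137), 2) = Pow(Add(Pow(Add(-2, Pow(-6, -1)), 2), -137), 2) = Pow(Add(Pow(Add(-2, Rational(-1, 6)), 2), -137), 2) = Pow(Add(Pow(Rational(-13, 6), 2), -137), 2) = Pow(Add(Rational(169, 36), -137), 2) = Pow(Rational(-4763, 36), 2) = Rational(22686169, 1296)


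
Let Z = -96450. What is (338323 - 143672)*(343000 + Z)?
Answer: 47991204050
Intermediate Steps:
(338323 - 143672)*(343000 + Z) = (338323 - 143672)*(343000 - 96450) = 194651*246550 = 47991204050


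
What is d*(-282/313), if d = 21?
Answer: -5922/313 ≈ -18.920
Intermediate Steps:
d*(-282/313) = 21*(-282/313) = -5922/313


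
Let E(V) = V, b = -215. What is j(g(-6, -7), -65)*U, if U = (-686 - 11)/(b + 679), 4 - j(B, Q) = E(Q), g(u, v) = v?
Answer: -48093/464 ≈ -103.65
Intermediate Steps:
j(B, Q) = 4 - Q
U = -697/464 (U = (-686 - 11)/(-215 + 679) = -697/464 ≈ -1.5022)
j(g(-6, -7), -65)*U = (4 - 1*(-65))*(-697/464) = (4 + 65)*(-697/464) = 69*(-697/464) = -48093/464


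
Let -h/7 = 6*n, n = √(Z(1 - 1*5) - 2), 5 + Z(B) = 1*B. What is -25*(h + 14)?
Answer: -350 + 1050*I*√11 ≈ -350.0 + 3482.5*I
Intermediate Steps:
Z(B) = -5 + B (Z(B) = -5 + 1*B = -5 + B)
n = I*√11 (n = √((-5 + (1 - 1*5)) - 2) = √((-5 + (1 - 5)) - 2) = √((-5 - 4) - 2) = √(-9 - 2) = √(-11) = I*√11 ≈ 3.3166*I)
h = -42*I*√11 ≈ -139.3*I
-25*(h + 14) = -25*(-42*I*√11 + 14) = -25*(14 - 42*I*√11) = -350 + 1050*I*√11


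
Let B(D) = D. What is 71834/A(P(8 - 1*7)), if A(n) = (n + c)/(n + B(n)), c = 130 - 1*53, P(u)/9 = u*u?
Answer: 646506/43 ≈ 15035.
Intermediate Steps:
P(u) = 9*u² (P(u) = 9*(u*u) = 9*u²)
c = 77 (c = 130 - 53 = 77)
A(n) = (77 + n)/(2*n) (A(n) = (n + 77)/(n + n) = (77 + n)/((2*n)) = (77 + n)*(1/(2*n)) = (77 + n)/(2*n))
71834/A(P(8 - 1*7)) = 71834/(((77 + 9*(8 - 1*7)²)/(2*((9*(8 - 1*7)²))))) = 71834/(((77 + 9*(8 - 7)²)/(2*((9*(8 - 7)²))))) = 71834/(((77 + 9*1²)/(2*((9*1²))))) = 71834/(((77 + 9*1)/(2*((9*1))))) = 71834/(((½)*(77 + 9)/9)) = 71834/(((½)*(⅑)*86)) = 71834/(43/9) = 71834*(9/43) = 646506/43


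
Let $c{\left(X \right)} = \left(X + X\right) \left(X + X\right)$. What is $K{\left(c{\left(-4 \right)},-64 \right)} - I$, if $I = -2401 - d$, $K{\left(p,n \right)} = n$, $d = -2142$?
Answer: $195$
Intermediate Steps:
$c{\left(X \right)} = 4 X^{2}$ ($c{\left(X \right)} = 2 X 2 X = 4 X^{2}$)
$I = -259$ ($I = -2401 - -2142 = -2401 + 2142 = -259$)
$K{\left(c{\left(-4 \right)},-64 \right)} - I = -64 - -259 = -64 + 259 = 195$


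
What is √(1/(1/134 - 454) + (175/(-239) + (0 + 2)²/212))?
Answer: I*√803230688446790/33504215 ≈ 0.8459*I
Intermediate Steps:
√(1/(1/134 - 454) + (175/(-239) + (0 + 2)²/212)) = √(1/(1/134 - 454) + (175*(-1/239) + 2²*(1/212))) = √(1/(-60835/134) + (-175/239 + 4*(1/212))) = √(-134/60835 + (-175/239 + 1/53)) = √(-134/60835 - 9036/12667) = √(-551402438/770596945) = I*√803230688446790/33504215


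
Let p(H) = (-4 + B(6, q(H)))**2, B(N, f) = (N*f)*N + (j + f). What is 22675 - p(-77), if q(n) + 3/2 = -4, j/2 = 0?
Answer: -81525/4 ≈ -20381.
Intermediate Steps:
j = 0 (j = 2*0 = 0)
q(n) = -11/2 (q(n) = -3/2 - 4 = -11/2)
B(N, f) = f + f*N**2 (B(N, f) = (N*f)*N + (0 + f) = f*N**2 + f = f + f*N**2)
p(H) = 172225/4 (p(H) = (-4 - 11*(1 + 6**2)/2)**2 = (-4 - 11*(1 + 36)/2)**2 = (-4 - 11/2*37)**2 = (-4 - 407/2)**2 = (-415/2)**2 = 172225/4)
22675 - p(-77) = 22675 - 1*172225/4 = 22675 - 172225/4 = -81525/4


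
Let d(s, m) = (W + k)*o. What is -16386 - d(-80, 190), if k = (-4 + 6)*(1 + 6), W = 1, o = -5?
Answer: -16311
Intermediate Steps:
k = 14 (k = 2*7 = 14)
d(s, m) = -75 (d(s, m) = (1 + 14)*(-5) = 15*(-5) = -75)
-16386 - d(-80, 190) = -16386 - 1*(-75) = -16386 + 75 = -16311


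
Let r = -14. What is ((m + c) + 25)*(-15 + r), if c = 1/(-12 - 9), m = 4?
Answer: -17632/21 ≈ -839.62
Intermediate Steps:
c = -1/21 (c = 1/(-21) = -1/21 ≈ -0.047619)
((m + c) + 25)*(-15 + r) = ((4 - 1/21) + 25)*(-15 - 14) = (83/21 + 25)*(-29) = (608/21)*(-29) = -17632/21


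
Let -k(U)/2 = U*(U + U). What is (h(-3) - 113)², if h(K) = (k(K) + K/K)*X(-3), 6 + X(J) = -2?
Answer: 27889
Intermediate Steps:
k(U) = -4*U² (k(U) = -2*U*(U + U) = -2*U*2*U = -4*U²)
X(J) = -8 (X(J) = -6 - 2 = -8)
h(K) = -8 + 32*K² (h(K) = (-4*K² + K/K)*(-8) = (-4*K² + 1)*(-8) = (1 - 4*K²)*(-8) = -8 + 32*K²)
(h(-3) - 113)² = ((-8 + 32*(-3)²) - 113)² = ((-8 + 32*9) - 113)² = ((-8 + 288) - 113)² = (280 - 113)² = 167² = 27889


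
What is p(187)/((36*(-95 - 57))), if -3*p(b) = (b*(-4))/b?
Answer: -1/4104 ≈ -0.00024366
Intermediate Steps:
p(b) = 4/3 (p(b) = -b*(-4)/(3*b) = -(-4*b)/(3*b) = -1/3*(-4) = 4/3)
p(187)/((36*(-95 - 57))) = 4/(3*((36*(-95 - 57)))) = 4/(3*((36*(-152)))) = (4/3)/(-5472) = (4/3)*(-1/5472) = -1/4104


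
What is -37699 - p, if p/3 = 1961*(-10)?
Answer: 21131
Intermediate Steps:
p = -58830 (p = 3*(1961*(-10)) = 3*(-19610) = -58830)
-37699 - p = -37699 - 1*(-58830) = -37699 + 58830 = 21131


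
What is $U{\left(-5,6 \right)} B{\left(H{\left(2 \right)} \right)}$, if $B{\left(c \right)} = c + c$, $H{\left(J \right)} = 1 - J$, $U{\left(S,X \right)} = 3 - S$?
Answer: $-16$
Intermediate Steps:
$B{\left(c \right)} = 2 c$
$U{\left(-5,6 \right)} B{\left(H{\left(2 \right)} \right)} = \left(3 - -5\right) 2 \left(1 - 2\right) = \left(3 + 5\right) 2 \left(1 - 2\right) = 8 \cdot 2 \left(-1\right) = 8 \left(-2\right) = -16$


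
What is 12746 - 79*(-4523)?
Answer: 370063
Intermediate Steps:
12746 - 79*(-4523) = 12746 + 357317 = 370063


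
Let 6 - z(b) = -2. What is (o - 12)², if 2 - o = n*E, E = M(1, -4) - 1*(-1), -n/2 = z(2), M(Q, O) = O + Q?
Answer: 1764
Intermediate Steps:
z(b) = 8 (z(b) = 6 - 1*(-2) = 6 + 2 = 8)
n = -16 (n = -2*8 = -16)
E = -2 (E = (-4 + 1) - 1*(-1) = -3 + 1 = -2)
o = -30 (o = 2 - (-16)*(-2) = 2 - 1*32 = 2 - 32 = -30)
(o - 12)² = (-30 - 12)² = (-42)² = 1764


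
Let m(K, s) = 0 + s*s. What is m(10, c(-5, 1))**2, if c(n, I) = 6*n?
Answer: 810000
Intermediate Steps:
m(K, s) = s**2 (m(K, s) = 0 + s**2 = s**2)
m(10, c(-5, 1))**2 = ((6*(-5))**2)**2 = ((-30)**2)**2 = 900**2 = 810000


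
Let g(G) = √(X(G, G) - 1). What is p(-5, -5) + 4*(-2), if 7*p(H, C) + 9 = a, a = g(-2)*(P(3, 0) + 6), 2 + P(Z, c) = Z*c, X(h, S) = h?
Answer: -65/7 + 4*I*√3/7 ≈ -9.2857 + 0.98974*I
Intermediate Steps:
P(Z, c) = -2 + Z*c
g(G) = √(-1 + G) (g(G) = √(G - 1) = √(-1 + G))
a = 4*I*√3 (a = √(-1 - 2)*((-2 + 3*0) + 6) = √(-3)*((-2 + 0) + 6) = (I*√3)*(-2 + 6) = (I*√3)*4 = 4*I*√3 ≈ 6.9282*I)
p(H, C) = -9/7 + 4*I*√3/7 (p(H, C) = -9/7 + (4*I*√3)/7 = -9/7 + 4*I*√3/7)
p(-5, -5) + 4*(-2) = (-9/7 + 4*I*√3/7) + 4*(-2) = (-9/7 + 4*I*√3/7) - 8 = -65/7 + 4*I*√3/7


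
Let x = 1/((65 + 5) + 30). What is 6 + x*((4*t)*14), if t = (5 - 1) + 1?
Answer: 44/5 ≈ 8.8000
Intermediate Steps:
t = 5 (t = 4 + 1 = 5)
x = 1/100 (x = 1/(70 + 30) = 1/100 ≈ 0.010000)
6 + x*((4*t)*14) = 6 + ((4*5)*14)/100 = 6 + (20*14)/100 = 6 + (1/100)*280 = 6 + 14/5 = 44/5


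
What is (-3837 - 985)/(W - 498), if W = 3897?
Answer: -4822/3399 ≈ -1.4187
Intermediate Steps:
(-3837 - 985)/(W - 498) = (-3837 - 985)/(3897 - 498) = -4822/3399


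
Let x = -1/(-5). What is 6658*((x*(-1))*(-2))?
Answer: 13316/5 ≈ 2663.2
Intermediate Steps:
x = 1/5 (x = -1*(-1/5) = 1/5 ≈ 0.20000)
6658*((x*(-1))*(-2)) = 6658*(((1/5)*(-1))*(-2)) = 6658*(-1/5*(-2)) = 6658*(2/5) = 13316/5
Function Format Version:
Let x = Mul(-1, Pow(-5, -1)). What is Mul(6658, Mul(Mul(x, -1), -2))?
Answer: Rational(13316, 5) ≈ 2663.2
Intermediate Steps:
x = Rational(1, 5) (x = Mul(-1, Rational(-1, 5)) = Rational(1, 5) ≈ 0.20000)
Mul(6658, Mul(Mul(x, -1), -2)) = Mul(6658, Mul(Mul(Rational(1, 5), -1), -2)) = Mul(6658, Mul(Rational(-1, 5), -2)) = Mul(6658, Rational(2, 5)) = Rational(13316, 5)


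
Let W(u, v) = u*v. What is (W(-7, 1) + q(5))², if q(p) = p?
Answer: 4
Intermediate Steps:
(W(-7, 1) + q(5))² = (-7*1 + 5)² = (-7 + 5)² = (-2)² = 4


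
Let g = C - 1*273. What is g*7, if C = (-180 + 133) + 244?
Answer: -532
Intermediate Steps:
C = 197 (C = -47 + 244 = 197)
g = -76 (g = 197 - 1*273 = 197 - 273 = -76)
g*7 = -76*7 = -532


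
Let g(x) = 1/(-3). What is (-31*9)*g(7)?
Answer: 93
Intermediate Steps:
g(x) = -1/3 (g(x) = 1*(-1/3) = -1/3)
(-31*9)*g(7) = -31*9*(-1/3) = -279*(-1/3) = 93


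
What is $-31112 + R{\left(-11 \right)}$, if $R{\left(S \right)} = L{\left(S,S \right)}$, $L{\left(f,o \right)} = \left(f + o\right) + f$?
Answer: $-31145$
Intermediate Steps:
$L{\left(f,o \right)} = o + 2 f$
$R{\left(S \right)} = 3 S$ ($R{\left(S \right)} = S + 2 S = 3 S$)
$-31112 + R{\left(-11 \right)} = -31112 + 3 \left(-11\right) = -31112 - 33 = -31145$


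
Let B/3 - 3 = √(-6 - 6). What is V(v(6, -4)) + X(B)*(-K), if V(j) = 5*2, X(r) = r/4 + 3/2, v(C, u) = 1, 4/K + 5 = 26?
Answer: 65/7 - 2*I*√3/7 ≈ 9.2857 - 0.49487*I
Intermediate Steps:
K = 4/21 (K = 4/(-5 + 26) = 4/21 ≈ 0.19048)
B = 9 + 6*I*√3 (B = 9 + 3*√(-6 - 6) = 9 + 3*√(-12) = 9 + 3*(2*I*√3) = 9 + 6*I*√3 ≈ 9.0 + 10.392*I)
X(r) = 3/2 + r/4 (X(r) = r*(¼) + 3*(½) = r/4 + 3/2 = 3/2 + r/4)
V(j) = 10
V(v(6, -4)) + X(B)*(-K) = 10 + (3/2 + (9 + 6*I*√3)/4)*(-1*4/21) = 10 + (3/2 + (9/4 + 3*I*√3/2))*(-4/21) = 10 + (15/4 + 3*I*√3/2)*(-4/21) = 10 + (-5/7 - 2*I*√3/7) = 65/7 - 2*I*√3/7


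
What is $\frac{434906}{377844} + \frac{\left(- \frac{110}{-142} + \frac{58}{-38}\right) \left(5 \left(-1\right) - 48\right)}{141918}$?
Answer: $\frac{6940160100695}{6028103717034} \approx 1.1513$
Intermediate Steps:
$\frac{434906}{377844} + \frac{\left(- \frac{110}{-142} + \frac{58}{-38}\right) \left(5 \left(-1\right) - 48\right)}{141918} = 434906 \cdot \frac{1}{377844} + \left(\left(-110\right) \left(- \frac{1}{142}\right) + 58 \left(- \frac{1}{38}\right)\right) \left(-5 - 48\right) \frac{1}{141918} = \frac{217453}{188922} + \left(\frac{55}{71} - \frac{29}{19}\right) \left(-53\right) \frac{1}{141918} = \frac{217453}{188922} + \left(- \frac{1014}{1349}\right) \left(-53\right) \frac{1}{141918} = \frac{217453}{188922} + \frac{53742}{1349} \cdot \frac{1}{141918} = \frac{217453}{188922} + \frac{8957}{31907897} = \frac{6940160100695}{6028103717034}$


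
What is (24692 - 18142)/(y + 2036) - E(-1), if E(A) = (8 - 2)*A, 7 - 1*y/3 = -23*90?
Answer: 56152/8267 ≈ 6.7923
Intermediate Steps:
y = 6231 (y = 21 - (-69)*90 = 21 - 3*(-2070) = 21 + 6210 = 6231)
E(A) = 6*A
(24692 - 18142)/(y + 2036) - E(-1) = (24692 - 18142)/(6231 + 2036) - 6*(-1) = 6550/8267 - 1*(-6) = 6550*(1/8267) + 6 = 6550/8267 + 6 = 56152/8267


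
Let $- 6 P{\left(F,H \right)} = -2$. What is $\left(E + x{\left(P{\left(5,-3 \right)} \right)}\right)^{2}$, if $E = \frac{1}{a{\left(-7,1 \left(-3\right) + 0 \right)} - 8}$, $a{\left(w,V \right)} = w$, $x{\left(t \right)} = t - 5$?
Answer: $\frac{5041}{225} \approx 22.404$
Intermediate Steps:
$P{\left(F,H \right)} = \frac{1}{3}$ ($P{\left(F,H \right)} = \left(- \frac{1}{6}\right) \left(-2\right) = \frac{1}{3}$)
$x{\left(t \right)} = -5 + t$
$E = - \frac{1}{15}$ ($E = \frac{1}{-7 - 8} = \frac{1}{-15} = - \frac{1}{15} \approx -0.066667$)
$\left(E + x{\left(P{\left(5,-3 \right)} \right)}\right)^{2} = \left(- \frac{1}{15} + \left(-5 + \frac{1}{3}\right)\right)^{2} = \left(- \frac{1}{15} - \frac{14}{3}\right)^{2} = \left(- \frac{71}{15}\right)^{2} = \frac{5041}{225}$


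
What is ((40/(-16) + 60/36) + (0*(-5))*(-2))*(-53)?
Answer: 265/6 ≈ 44.167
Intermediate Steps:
((40/(-16) + 60/36) + (0*(-5))*(-2))*(-53) = ((40*(-1/16) + 60*(1/36)) + 0*(-2))*(-53) = ((-5/2 + 5/3) + 0)*(-53) = (-⅚ + 0)*(-53) = -⅚*(-53) = 265/6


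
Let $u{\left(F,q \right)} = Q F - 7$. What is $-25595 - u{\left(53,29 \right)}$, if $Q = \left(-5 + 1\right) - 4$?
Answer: $-25164$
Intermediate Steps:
$Q = -8$ ($Q = -4 - 4 = -8$)
$u{\left(F,q \right)} = -7 - 8 F$ ($u{\left(F,q \right)} = - 8 F - 7 = -7 - 8 F$)
$-25595 - u{\left(53,29 \right)} = -25595 - \left(-7 - 424\right) = -25595 - -431 = -25595 + 431 = -25164$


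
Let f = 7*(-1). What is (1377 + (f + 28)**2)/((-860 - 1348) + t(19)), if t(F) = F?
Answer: -1818/2189 ≈ -0.83052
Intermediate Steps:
f = -7
(1377 + (f + 28)**2)/((-860 - 1348) + t(19)) = (1377 + (-7 + 28)**2)/((-860 - 1348) + 19) = (1377 + 21**2)/(-2208 + 19) = (1377 + 441)/(-2189) = 1818*(-1/2189) = -1818/2189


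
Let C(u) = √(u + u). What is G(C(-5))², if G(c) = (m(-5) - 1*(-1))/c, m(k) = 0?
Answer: -⅒ ≈ -0.10000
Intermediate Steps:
C(u) = √2*√u (C(u) = √(2*u) = √2*√u)
G(c) = 1/c (G(c) = (0 - 1*(-1))/c = (0 + 1)/c = 1/c)
G(C(-5))² = (1/(√2*√(-5)))² = (1/(√2*(I*√5)))² = (1/(I*√10))² = (-I*√10/10)² = -⅒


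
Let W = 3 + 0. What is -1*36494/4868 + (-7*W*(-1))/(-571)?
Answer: -10470151/1389814 ≈ -7.5335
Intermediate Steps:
W = 3
-1*36494/4868 + (-7*W*(-1))/(-571) = -1*36494/4868 + (-7*3*(-1))/(-571) = -36494*1/4868 - 21*(-1)*(-1/571) = -18247/2434 + 21*(-1/571) = -18247/2434 - 21/571 = -10470151/1389814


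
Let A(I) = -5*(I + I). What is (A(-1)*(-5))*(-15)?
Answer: 750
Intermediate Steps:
A(I) = -10*I
(A(-1)*(-5))*(-15) = (-10*(-1)*(-5))*(-15) = (10*(-5))*(-15) = -50*(-15) = 750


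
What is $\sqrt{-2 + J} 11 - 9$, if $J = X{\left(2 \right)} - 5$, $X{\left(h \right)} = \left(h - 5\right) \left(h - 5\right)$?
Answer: $-9 + 11 \sqrt{2} \approx 6.5564$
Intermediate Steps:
$X{\left(h \right)} = \left(-5 + h\right)^{2}$ ($X{\left(h \right)} = \left(-5 + h\right) \left(-5 + h\right) = \left(-5 + h\right)^{2}$)
$J = 4$ ($J = \left(-5 + 2\right)^{2} - 5 = \left(-3\right)^{2} - 5 = 9 - 5 = 4$)
$\sqrt{-2 + J} 11 - 9 = \sqrt{-2 + 4} \cdot 11 - 9 = \sqrt{2} \cdot 11 - 9 = 11 \sqrt{2} - 9 = -9 + 11 \sqrt{2}$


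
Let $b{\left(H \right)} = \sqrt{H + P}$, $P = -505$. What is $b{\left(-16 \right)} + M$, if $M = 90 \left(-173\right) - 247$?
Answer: $-15817 + i \sqrt{521} \approx -15817.0 + 22.825 i$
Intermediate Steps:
$b{\left(H \right)} = \sqrt{-505 + H}$ ($b{\left(H \right)} = \sqrt{H - 505} = \sqrt{-505 + H}$)
$M = -15817$ ($M = -15570 - 247 = -15817$)
$b{\left(-16 \right)} + M = \sqrt{-505 - 16} - 15817 = \sqrt{-521} - 15817 = i \sqrt{521} - 15817 = -15817 + i \sqrt{521}$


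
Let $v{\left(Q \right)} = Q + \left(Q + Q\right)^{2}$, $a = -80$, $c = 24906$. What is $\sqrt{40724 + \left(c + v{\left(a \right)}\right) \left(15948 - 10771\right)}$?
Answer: $\sqrt{261096126} \approx 16158.0$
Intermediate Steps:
$v{\left(Q \right)} = Q + 4 Q^{2}$ ($v{\left(Q \right)} = Q + \left(2 Q\right)^{2} = Q + 4 Q^{2}$)
$\sqrt{40724 + \left(c + v{\left(a \right)}\right) \left(15948 - 10771\right)} = \sqrt{40724 + \left(24906 - 80 \left(1 + 4 \left(-80\right)\right)\right) \left(15948 - 10771\right)} = \sqrt{40724 + \left(24906 - 80 \left(1 - 320\right)\right) 5177} = \sqrt{40724 + \left(24906 - -25520\right) 5177} = \sqrt{40724 + \left(24906 + 25520\right) 5177} = \sqrt{40724 + 50426 \cdot 5177} = \sqrt{40724 + 261055402} = \sqrt{261096126}$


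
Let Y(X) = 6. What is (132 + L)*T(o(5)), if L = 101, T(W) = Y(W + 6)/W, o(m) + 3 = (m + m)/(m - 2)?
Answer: 4194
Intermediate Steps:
o(m) = -3 + 2*m/(-2 + m) (o(m) = -3 + (m + m)/(m - 2) = -3 + (2*m)/(-2 + m) = -3 + 2*m/(-2 + m))
T(W) = 6/W
(132 + L)*T(o(5)) = (132 + 101)*(6/(((6 - 1*5)/(-2 + 5)))) = 233*(6/(((6 - 5)/3))) = 233*(6/(((1/3)*1))) = 233*(6/(1/3)) = 233*(6*3) = 233*18 = 4194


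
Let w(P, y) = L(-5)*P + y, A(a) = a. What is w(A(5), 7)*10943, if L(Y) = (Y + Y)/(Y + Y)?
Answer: 131316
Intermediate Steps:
L(Y) = 1 (L(Y) = (2*Y)/((2*Y)) = (2*Y)*(1/(2*Y)) = 1)
w(P, y) = P + y (w(P, y) = 1*P + y = P + y)
w(A(5), 7)*10943 = (5 + 7)*10943 = 12*10943 = 131316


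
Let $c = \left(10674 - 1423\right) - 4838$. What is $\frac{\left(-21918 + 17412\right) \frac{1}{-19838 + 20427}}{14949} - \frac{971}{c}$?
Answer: $- \frac{317388967}{1439121959} \approx -0.22054$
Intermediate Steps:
$c = 4413$ ($c = 9251 - 4838 = 4413$)
$\frac{\left(-21918 + 17412\right) \frac{1}{-19838 + 20427}}{14949} - \frac{971}{c} = \frac{\left(-21918 + 17412\right) \frac{1}{-19838 + 20427}}{14949} - \frac{971}{4413} = - \frac{4506}{589} \cdot \frac{1}{14949} - \frac{971}{4413} = \left(-4506\right) \frac{1}{589} \cdot \frac{1}{14949} - \frac{971}{4413} = \left(- \frac{4506}{589}\right) \frac{1}{14949} - \frac{971}{4413} = - \frac{1502}{2934987} - \frac{971}{4413} = - \frac{317388967}{1439121959}$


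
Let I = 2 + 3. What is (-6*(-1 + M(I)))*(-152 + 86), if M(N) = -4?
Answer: -1980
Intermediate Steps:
I = 5
(-6*(-1 + M(I)))*(-152 + 86) = (-6*(-1 - 4))*(-152 + 86) = -6*(-5)*(-66) = 30*(-66) = -1980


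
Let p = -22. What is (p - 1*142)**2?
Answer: 26896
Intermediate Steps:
(p - 1*142)**2 = (-22 - 1*142)**2 = (-22 - 142)**2 = (-164)**2 = 26896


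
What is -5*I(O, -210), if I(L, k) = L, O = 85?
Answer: -425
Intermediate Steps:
-5*I(O, -210) = -5*85 = -425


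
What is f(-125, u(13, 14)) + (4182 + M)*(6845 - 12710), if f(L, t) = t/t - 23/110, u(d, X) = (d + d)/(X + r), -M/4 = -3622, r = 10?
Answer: -12044950413/110 ≈ -1.0950e+8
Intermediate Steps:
M = 14488 (M = -4*(-3622) = 14488)
u(d, X) = 2*d/(10 + X) (u(d, X) = (d + d)/(X + 10) = (2*d)/(10 + X) = 2*d/(10 + X))
f(L, t) = 87/110 (f(L, t) = 1 - 23*1/110 = 1 - 23/110 = 87/110)
f(-125, u(13, 14)) + (4182 + M)*(6845 - 12710) = 87/110 + (4182 + 14488)*(6845 - 12710) = 87/110 + 18670*(-5865) = 87/110 - 109499550 = -12044950413/110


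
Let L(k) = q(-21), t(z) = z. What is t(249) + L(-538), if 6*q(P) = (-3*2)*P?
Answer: 270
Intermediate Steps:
q(P) = -P (q(P) = ((-3*2)*P)/6 = (-6*P)/6 = -P)
L(k) = 21 (L(k) = -1*(-21) = 21)
t(249) + L(-538) = 249 + 21 = 270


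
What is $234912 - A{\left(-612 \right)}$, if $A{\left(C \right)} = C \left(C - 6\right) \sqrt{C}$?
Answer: $234912 - 2269296 i \sqrt{17} \approx 2.3491 \cdot 10^{5} - 9.3565 \cdot 10^{6} i$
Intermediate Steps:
$A{\left(C \right)} = C^{\frac{3}{2}} \left(-6 + C\right)$ ($A{\left(C \right)} = C \left(C - 6\right) \sqrt{C} = C \left(-6 + C\right) \sqrt{C} = C^{\frac{3}{2}} \left(-6 + C\right)$)
$234912 - A{\left(-612 \right)} = 234912 - \left(-612\right)^{\frac{3}{2}} \left(-6 - 612\right) = 234912 - - 3672 i \sqrt{17} \left(-618\right) = 234912 - 2269296 i \sqrt{17}$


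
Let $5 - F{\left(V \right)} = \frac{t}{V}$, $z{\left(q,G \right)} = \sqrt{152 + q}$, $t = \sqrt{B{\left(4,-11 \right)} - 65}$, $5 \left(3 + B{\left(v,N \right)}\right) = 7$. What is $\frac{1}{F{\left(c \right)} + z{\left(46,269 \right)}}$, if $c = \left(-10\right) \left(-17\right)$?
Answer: $\frac{850}{4250 + 2550 \sqrt{22} - 3 i \sqrt{185}} \approx 0.052435 + 0.00013199 i$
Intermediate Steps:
$B{\left(v,N \right)} = - \frac{8}{5}$ ($B{\left(v,N \right)} = -3 + \frac{1}{5} \cdot 7 = -3 + \frac{7}{5} = - \frac{8}{5}$)
$t = \frac{3 i \sqrt{185}}{5}$ ($t = \sqrt{- \frac{8}{5} - 65} = \sqrt{- \frac{333}{5}} = \frac{3 i \sqrt{185}}{5} \approx 8.1609 i$)
$c = 170$
$F{\left(V \right)} = 5 - \frac{3 i \sqrt{185}}{5 V}$ ($F{\left(V \right)} = 5 - \frac{\frac{3}{5} i \sqrt{185}}{V} = 5 - \frac{3 i \sqrt{185}}{5 V}$)
$\frac{1}{F{\left(c \right)} + z{\left(46,269 \right)}} = \frac{1}{\left(5 - \frac{3 i \sqrt{185}}{5 \cdot 170}\right) + \sqrt{152 + 46}} = \frac{1}{\left(5 - \frac{3}{5} i \sqrt{185} \cdot \frac{1}{170}\right) + \sqrt{198}} = \frac{1}{\left(5 - \frac{3 i \sqrt{185}}{850}\right) + 3 \sqrt{22}} = \frac{1}{5 + 3 \sqrt{22} - \frac{3 i \sqrt{185}}{850}}$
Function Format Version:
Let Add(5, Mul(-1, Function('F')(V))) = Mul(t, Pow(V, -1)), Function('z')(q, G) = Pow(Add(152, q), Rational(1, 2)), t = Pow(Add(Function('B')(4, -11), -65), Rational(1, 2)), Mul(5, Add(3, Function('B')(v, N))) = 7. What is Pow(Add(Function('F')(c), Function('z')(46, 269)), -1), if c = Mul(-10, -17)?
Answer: Mul(850, Pow(Add(4250, Mul(2550, Pow(22, Rational(1, 2))), Mul(-3, I, Pow(185, Rational(1, 2)))), -1)) ≈ Add(0.052435, Mul(0.00013199, I))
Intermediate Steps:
Function('B')(v, N) = Rational(-8, 5) (Function('B')(v, N) = Add(-3, Mul(Rational(1, 5), 7)) = Add(-3, Rational(7, 5)) = Rational(-8, 5))
t = Mul(Rational(3, 5), I, Pow(185, Rational(1, 2))) (t = Pow(Add(Rational(-8, 5), -65), Rational(1, 2)) = Pow(Rational(-333, 5), Rational(1, 2)) = Mul(Rational(3, 5), I, Pow(185, Rational(1, 2))) ≈ Mul(8.1609, I))
c = 170
Function('F')(V) = Add(5, Mul(Rational(-3, 5), I, Pow(185, Rational(1, 2)), Pow(V, -1))) (Function('F')(V) = Add(5, Mul(-1, Mul(Mul(Rational(3, 5), I, Pow(185, Rational(1, 2))), Pow(V, -1)))) = Add(5, Mul(-1, Mul(Rational(3, 5), I, Pow(185, Rational(1, 2)), Pow(V, -1)))) = Add(5, Mul(Rational(-3, 5), I, Pow(185, Rational(1, 2)), Pow(V, -1))))
Pow(Add(Function('F')(c), Function('z')(46, 269)), -1) = Pow(Add(Add(5, Mul(Rational(-3, 5), I, Pow(185, Rational(1, 2)), Pow(170, -1))), Pow(Add(152, 46), Rational(1, 2))), -1) = Pow(Add(Add(5, Mul(Rational(-3, 5), I, Pow(185, Rational(1, 2)), Rational(1, 170))), Pow(198, Rational(1, 2))), -1) = Pow(Add(Add(5, Mul(Rational(-3, 850), I, Pow(185, Rational(1, 2)))), Mul(3, Pow(22, Rational(1, 2)))), -1) = Pow(Add(5, Mul(3, Pow(22, Rational(1, 2))), Mul(Rational(-3, 850), I, Pow(185, Rational(1, 2)))), -1)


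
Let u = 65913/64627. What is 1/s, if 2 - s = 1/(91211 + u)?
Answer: 5894759210/11789453793 ≈ 0.50000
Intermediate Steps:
u = 65913/64627 (u = 65913*(1/64627) = 65913/64627 ≈ 1.0199)
s = 11789453793/5894759210 (s = 2 - 1/(91211 + 65913/64627) = 2 - 1/5894759210/64627 = 2 - 1*64627/5894759210 = 2 - 64627/5894759210 = 11789453793/5894759210 ≈ 2.0000)
1/s = 1/(11789453793/5894759210) = 5894759210/11789453793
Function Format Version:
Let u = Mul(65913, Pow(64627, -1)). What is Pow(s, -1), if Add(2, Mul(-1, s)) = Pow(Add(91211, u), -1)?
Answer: Rational(5894759210, 11789453793) ≈ 0.50000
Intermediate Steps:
u = Rational(65913, 64627) (u = Mul(65913, Rational(1, 64627)) = Rational(65913, 64627) ≈ 1.0199)
s = Rational(11789453793, 5894759210) (s = Add(2, Mul(-1, Pow(Add(91211, Rational(65913, 64627)), -1))) = Add(2, Mul(-1, Pow(Rational(5894759210, 64627), -1))) = Add(2, Mul(-1, Rational(64627, 5894759210))) = Add(2, Rational(-64627, 5894759210)) = Rational(11789453793, 5894759210) ≈ 2.0000)
Pow(s, -1) = Pow(Rational(11789453793, 5894759210), -1) = Rational(5894759210, 11789453793)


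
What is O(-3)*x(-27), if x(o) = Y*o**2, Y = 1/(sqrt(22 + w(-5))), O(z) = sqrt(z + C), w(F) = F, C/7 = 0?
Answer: 729*I*sqrt(51)/17 ≈ 306.24*I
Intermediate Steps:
C = 0 (C = 7*0 = 0)
O(z) = sqrt(z) (O(z) = sqrt(z + 0) = sqrt(z))
Y = sqrt(17)/17 (Y = 1/(sqrt(22 - 5)) = 1/(sqrt(17)) = sqrt(17)/17 ≈ 0.24254)
x(o) = sqrt(17)*o**2/17 (x(o) = (sqrt(17)/17)*o**2 = sqrt(17)*o**2/17)
O(-3)*x(-27) = sqrt(-3)*((1/17)*sqrt(17)*(-27)**2) = (I*sqrt(3))*((1/17)*sqrt(17)*729) = (I*sqrt(3))*(729*sqrt(17)/17) = 729*I*sqrt(51)/17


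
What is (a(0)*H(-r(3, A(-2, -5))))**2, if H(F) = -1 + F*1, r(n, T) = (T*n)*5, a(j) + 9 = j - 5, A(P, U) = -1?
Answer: 38416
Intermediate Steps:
a(j) = -14 + j (a(j) = -9 + (j - 5) = -9 + (-5 + j) = -14 + j)
r(n, T) = 5*T*n
H(F) = -1 + F
(a(0)*H(-r(3, A(-2, -5))))**2 = ((-14 + 0)*(-1 - 5*(-1)*3))**2 = (-14*(-1 - 1*(-15)))**2 = (-14*(-1 + 15))**2 = (-14*14)**2 = (-196)**2 = 38416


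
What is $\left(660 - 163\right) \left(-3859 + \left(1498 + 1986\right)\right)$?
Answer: $-186375$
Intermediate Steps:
$\left(660 - 163\right) \left(-3859 + \left(1498 + 1986\right)\right) = 497 \left(-3859 + 3484\right) = 497 \left(-375\right) = -186375$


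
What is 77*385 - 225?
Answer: 29420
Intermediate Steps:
77*385 - 225 = 29645 - 225 = 29420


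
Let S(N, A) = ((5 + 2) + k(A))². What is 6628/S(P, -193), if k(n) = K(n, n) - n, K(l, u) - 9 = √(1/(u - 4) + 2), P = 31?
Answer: 257226052/(41173 + √77421)² ≈ 0.14971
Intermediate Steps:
K(l, u) = 9 + √(2 + 1/(-4 + u)) (K(l, u) = 9 + √(1/(u - 4) + 2) = 9 + √(1/(-4 + u) + 2) = 9 + √(2 + 1/(-4 + u)))
k(n) = 9 + √((-7 + 2*n)/(-4 + n)) - n (k(n) = (9 + √((-7 + 2*n)/(-4 + n))) - n = 9 + √((-7 + 2*n)/(-4 + n)) - n)
S(N, A) = (16 + √((-7 + 2*A)/(-4 + A)) - A)² (S(N, A) = ((5 + 2) + (9 + √((-7 + 2*A)/(-4 + A)) - A))² = (7 + (9 + √((-7 + 2*A)/(-4 + A)) - A))² = (16 + √((-7 + 2*A)/(-4 + A)) - A)²)
6628/S(P, -193) = 6628/((16 + √((-7 + 2*(-193))/(-4 - 193)) - 1*(-193))²) = 6628/((16 + √((-7 - 386)/(-197)) + 193)²) = 6628/((16 + √(-1/197*(-393)) + 193)²) = 6628/((16 + √(393/197) + 193)²) = 6628/((16 + √77421/197 + 193)²) = 6628/((209 + √77421/197)²) = 6628/(209 + √77421/197)²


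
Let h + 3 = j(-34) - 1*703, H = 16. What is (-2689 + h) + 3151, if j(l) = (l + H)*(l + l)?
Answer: 980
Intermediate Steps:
j(l) = 2*l*(16 + l) (j(l) = (l + 16)*(l + l) = (16 + l)*(2*l) = 2*l*(16 + l))
h = 518 (h = -3 + (2*(-34)*(16 - 34) - 1*703) = -3 + (2*(-34)*(-18) - 703) = -3 + (1224 - 703) = -3 + 521 = 518)
(-2689 + h) + 3151 = (-2689 + 518) + 3151 = -2171 + 3151 = 980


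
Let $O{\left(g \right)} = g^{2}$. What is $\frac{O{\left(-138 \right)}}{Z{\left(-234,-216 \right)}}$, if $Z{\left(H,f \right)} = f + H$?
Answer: $- \frac{1058}{25} \approx -42.32$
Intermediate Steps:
$Z{\left(H,f \right)} = H + f$
$\frac{O{\left(-138 \right)}}{Z{\left(-234,-216 \right)}} = \frac{\left(-138\right)^{2}}{-234 - 216} = \frac{19044}{-450} = 19044 \left(- \frac{1}{450}\right) = - \frac{1058}{25}$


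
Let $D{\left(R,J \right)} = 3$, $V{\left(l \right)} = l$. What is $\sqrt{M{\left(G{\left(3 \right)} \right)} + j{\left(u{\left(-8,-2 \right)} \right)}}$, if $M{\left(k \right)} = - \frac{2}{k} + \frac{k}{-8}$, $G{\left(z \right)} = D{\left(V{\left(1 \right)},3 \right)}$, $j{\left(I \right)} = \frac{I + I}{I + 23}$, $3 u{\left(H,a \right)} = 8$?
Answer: $\frac{i \sqrt{711942}}{924} \approx 0.91317 i$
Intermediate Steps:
$u{\left(H,a \right)} = \frac{8}{3}$ ($u{\left(H,a \right)} = \frac{1}{3} \cdot 8 = \frac{8}{3}$)
$j{\left(I \right)} = \frac{2 I}{23 + I}$
$G{\left(z \right)} = 3$
$M{\left(k \right)} = - \frac{2}{k} - \frac{k}{8}$ ($M{\left(k \right)} = - \frac{2}{k} + k \left(- \frac{1}{8}\right) = - \frac{2}{k} - \frac{k}{8}$)
$\sqrt{M{\left(G{\left(3 \right)} \right)} + j{\left(u{\left(-8,-2 \right)} \right)}} = \sqrt{\left(- \frac{2}{3} - \frac{3}{8}\right) + 2 \cdot \frac{8}{3} \frac{1}{23 + \frac{8}{3}}} = \sqrt{\left(\left(-2\right) \frac{1}{3} - \frac{3}{8}\right) + 2 \cdot \frac{8}{3} \frac{1}{\frac{77}{3}}} = \sqrt{\left(- \frac{2}{3} - \frac{3}{8}\right) + 2 \cdot \frac{8}{3} \cdot \frac{3}{77}} = \sqrt{- \frac{25}{24} + \frac{16}{77}} = \sqrt{- \frac{1541}{1848}} = \frac{i \sqrt{711942}}{924}$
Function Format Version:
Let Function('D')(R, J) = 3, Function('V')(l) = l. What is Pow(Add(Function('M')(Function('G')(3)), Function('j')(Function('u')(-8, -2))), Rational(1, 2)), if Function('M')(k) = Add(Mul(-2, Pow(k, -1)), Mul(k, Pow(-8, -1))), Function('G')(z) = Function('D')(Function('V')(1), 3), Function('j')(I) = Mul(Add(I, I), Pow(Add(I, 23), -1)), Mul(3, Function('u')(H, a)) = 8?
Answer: Mul(Rational(1, 924), I, Pow(711942, Rational(1, 2))) ≈ Mul(0.91317, I)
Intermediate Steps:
Function('u')(H, a) = Rational(8, 3) (Function('u')(H, a) = Mul(Rational(1, 3), 8) = Rational(8, 3))
Function('j')(I) = Mul(2, I, Pow(Add(23, I), -1)) (Function('j')(I) = Mul(Mul(2, I), Pow(Add(23, I), -1)) = Mul(2, I, Pow(Add(23, I), -1)))
Function('G')(z) = 3
Function('M')(k) = Add(Mul(-2, Pow(k, -1)), Mul(Rational(-1, 8), k)) (Function('M')(k) = Add(Mul(-2, Pow(k, -1)), Mul(k, Rational(-1, 8))) = Add(Mul(-2, Pow(k, -1)), Mul(Rational(-1, 8), k)))
Pow(Add(Function('M')(Function('G')(3)), Function('j')(Function('u')(-8, -2))), Rational(1, 2)) = Pow(Add(Add(Mul(-2, Pow(3, -1)), Mul(Rational(-1, 8), 3)), Mul(2, Rational(8, 3), Pow(Add(23, Rational(8, 3)), -1))), Rational(1, 2)) = Pow(Add(Add(Mul(-2, Rational(1, 3)), Rational(-3, 8)), Mul(2, Rational(8, 3), Pow(Rational(77, 3), -1))), Rational(1, 2)) = Pow(Add(Add(Rational(-2, 3), Rational(-3, 8)), Mul(2, Rational(8, 3), Rational(3, 77))), Rational(1, 2)) = Pow(Add(Rational(-25, 24), Rational(16, 77)), Rational(1, 2)) = Pow(Rational(-1541, 1848), Rational(1, 2)) = Mul(Rational(1, 924), I, Pow(711942, Rational(1, 2)))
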